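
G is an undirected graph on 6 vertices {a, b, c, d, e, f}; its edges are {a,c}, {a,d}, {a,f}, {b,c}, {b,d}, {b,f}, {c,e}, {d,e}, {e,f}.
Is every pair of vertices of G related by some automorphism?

Yes

G is 3-regular and bipartite with parts {c, d, f} and {a, b, e} (each part is independent and every cross-pair is an edge), so G = K_{3,3}. Each part can be permuted independently (S_3 × S_3) and the two equal-size parts can also be swapped, giving (S_3 × S_3) ⋊ Z_2 of order 2·(3!)² = 72. This group acts transitively on the 6 vertices.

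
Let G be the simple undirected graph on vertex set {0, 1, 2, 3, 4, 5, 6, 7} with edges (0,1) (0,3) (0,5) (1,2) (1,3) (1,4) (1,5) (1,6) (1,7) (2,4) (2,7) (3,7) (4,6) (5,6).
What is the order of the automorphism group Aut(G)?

Vertex 1 is the unique vertex of degree 7; the remaining 7 vertices each have degree 3 and induce a cycle, so G is the wheel on 8 vertices with hub 1. With the hub fixed, the remaining symmetry is that of the rim cycle C_7, giving the dihedral group D_7.

14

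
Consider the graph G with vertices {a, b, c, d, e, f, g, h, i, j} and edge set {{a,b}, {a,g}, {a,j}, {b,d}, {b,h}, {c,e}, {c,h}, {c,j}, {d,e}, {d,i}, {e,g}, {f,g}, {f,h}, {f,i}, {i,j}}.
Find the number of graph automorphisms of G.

G is 3-regular on 10 vertices with no triangles and no 4-cycles (girth 5): this is the Petersen graph. Viewing the Petersen graph as the Kneser graph K(5,2) — vertices are 2-subsets of {1,…,5}, edges join disjoint pairs — its automorphisms are exactly the permutations of the 5-element set, so Aut ≅ S_5 of order 120.

120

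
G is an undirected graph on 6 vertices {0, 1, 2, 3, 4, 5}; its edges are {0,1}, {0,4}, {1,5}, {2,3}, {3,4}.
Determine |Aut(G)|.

The degree sequence is [2, 2, 1, 2, 2, 1]; the two degree-1 vertices 2 and 5 are the ends of a path, so G = P_6. A path has exactly one nontrivial symmetry — reversal — giving Aut(G) of order 2.

2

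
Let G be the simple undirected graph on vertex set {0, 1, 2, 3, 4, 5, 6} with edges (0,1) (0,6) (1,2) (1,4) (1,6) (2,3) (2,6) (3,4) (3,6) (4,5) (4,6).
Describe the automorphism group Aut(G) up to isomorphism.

1

The degree sequence is [2, 4, 3, 3, 4, 1, 5]. Checking the degree-preserving permutations of the vertex set shows that none except the identity preserves every edge, so Aut(G) is trivial.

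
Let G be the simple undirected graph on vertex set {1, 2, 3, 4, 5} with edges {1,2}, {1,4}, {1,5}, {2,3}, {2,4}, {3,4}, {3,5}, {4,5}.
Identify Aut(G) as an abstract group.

D_4

Vertex 4 is the unique vertex of degree 4; the remaining 4 vertices each have degree 3 and induce a cycle, so G is the wheel on 5 vertices with hub 4. Every automorphism fixes the hub and acts on the rim 4-cycle, so Aut(G) ≅ Aut(C_4) = D_4 of order 8.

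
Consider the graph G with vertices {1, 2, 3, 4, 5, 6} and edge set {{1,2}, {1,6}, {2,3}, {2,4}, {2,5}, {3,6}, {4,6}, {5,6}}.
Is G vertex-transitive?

Automorphisms preserve degree, but G has vertices of degree 2 and vertices of degree 4; no automorphism maps one to the other, so G is not vertex-transitive.

No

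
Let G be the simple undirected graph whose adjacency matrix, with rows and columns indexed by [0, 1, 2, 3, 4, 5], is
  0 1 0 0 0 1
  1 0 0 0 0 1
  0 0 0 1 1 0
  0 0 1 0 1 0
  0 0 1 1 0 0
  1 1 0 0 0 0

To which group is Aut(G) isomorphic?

D_3 ≀ Z_2

G has two connected components, {2, 3, 4} and {0, 1, 5}; each is 2-regular, so G = C_3 ⊔ C_3. With two isomorphic components, Aut(G) = Aut(C_3) ≀ S_2 = (D_3 × D_3) ⋊ Z_2: permute each cycle by D_3, then optionally swap the two cycles. Order 2·(2·3)² = 72.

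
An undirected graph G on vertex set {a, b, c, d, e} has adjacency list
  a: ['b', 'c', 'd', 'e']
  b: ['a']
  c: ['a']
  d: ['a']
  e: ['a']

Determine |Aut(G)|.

24

Vertex a has degree 4 and every other vertex has degree 1, so G is the star K_{1,4} with centre a. Any automorphism fixes the centre and permutes the 4 leaves freely, so Aut(G) ≅ S_4 of order 4! = 24.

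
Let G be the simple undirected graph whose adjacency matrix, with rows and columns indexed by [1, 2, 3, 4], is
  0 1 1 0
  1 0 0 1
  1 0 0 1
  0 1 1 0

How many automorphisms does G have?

G is 2-regular and bipartite with parts {1, 4} and {2, 3} (each part is independent and every cross-pair is an edge), so G = K_{2,2}. Each part can be permuted independently (S_2 × S_2) and the two equal-size parts can also be swapped, giving (S_2 × S_2) ⋊ Z_2 of order 2·(2!)² = 8.

8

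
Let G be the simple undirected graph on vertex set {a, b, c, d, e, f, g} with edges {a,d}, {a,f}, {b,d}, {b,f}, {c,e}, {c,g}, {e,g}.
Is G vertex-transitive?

G has two connected components, {a, b, d, f} and {c, e, g}; each is 2-regular, so G = C_4 ⊔ C_3. The orbit of a under Aut(G) is {a, b, d, f}, which does not contain c, so G is not vertex-transitive.

No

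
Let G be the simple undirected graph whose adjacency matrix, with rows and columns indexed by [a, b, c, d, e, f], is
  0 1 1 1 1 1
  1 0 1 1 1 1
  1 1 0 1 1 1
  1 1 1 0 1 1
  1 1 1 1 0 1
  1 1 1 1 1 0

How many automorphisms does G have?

Every vertex has degree 5, so G is the complete graph K_6. Every bijection on the vertex set is an automorphism of K_6; hence Aut(K_6) ≅ S_6, order 720.

720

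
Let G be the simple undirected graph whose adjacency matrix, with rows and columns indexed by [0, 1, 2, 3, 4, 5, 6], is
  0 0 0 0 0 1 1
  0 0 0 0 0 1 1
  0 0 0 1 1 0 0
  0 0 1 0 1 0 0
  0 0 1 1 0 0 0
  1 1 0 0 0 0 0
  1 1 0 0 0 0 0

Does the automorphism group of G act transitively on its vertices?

No

G has two connected components, {0, 1, 5, 6} and {2, 3, 4}; each is 2-regular, so G = C_4 ⊔ C_3. The orbit of 0 under Aut(G) is {0, 1, 5, 6}, which does not contain 2, so G is not vertex-transitive.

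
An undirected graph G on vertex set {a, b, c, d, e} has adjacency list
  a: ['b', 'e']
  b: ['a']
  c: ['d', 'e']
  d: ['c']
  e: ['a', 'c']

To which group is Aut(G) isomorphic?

Z_2

The degree sequence is [2, 1, 2, 1, 2]; the two degree-1 vertices b and d are the ends of a path, so G = P_5. A path has exactly one nontrivial symmetry — reversal — giving Aut(G) of order 2.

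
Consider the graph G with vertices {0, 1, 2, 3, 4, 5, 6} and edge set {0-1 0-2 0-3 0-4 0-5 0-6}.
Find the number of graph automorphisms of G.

Vertex 0 has degree 6 and every other vertex has degree 1, so G is the star K_{1,6} with centre 0. Any automorphism fixes the centre and permutes the 6 leaves freely, so Aut(G) ≅ S_6 of order 6! = 720.

720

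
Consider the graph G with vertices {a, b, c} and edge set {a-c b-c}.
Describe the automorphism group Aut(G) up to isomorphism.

The degree sequence is [1, 1, 2]; the two degree-1 vertices a and b are the ends of a path, so G = P_3. The only nontrivial automorphism of a path is the end-to-end reflection, so Aut(G) ≅ Z_2.

Z_2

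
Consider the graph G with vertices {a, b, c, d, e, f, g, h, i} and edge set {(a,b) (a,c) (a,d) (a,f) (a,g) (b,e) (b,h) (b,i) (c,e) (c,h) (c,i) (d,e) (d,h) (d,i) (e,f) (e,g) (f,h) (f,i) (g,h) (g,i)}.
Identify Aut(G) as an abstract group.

S_5 × S_4

The vertices split by degree into {a, e, h, i} (degree 5) and {b, c, d, f, g} (degree 4); every edge runs between the two parts, so G is the complete bipartite graph K_{4,5}. Automorphisms preserve the bipartition setwise (since the parts differ in size) and act as S_5 × S_4 within it; |Aut| = 2880.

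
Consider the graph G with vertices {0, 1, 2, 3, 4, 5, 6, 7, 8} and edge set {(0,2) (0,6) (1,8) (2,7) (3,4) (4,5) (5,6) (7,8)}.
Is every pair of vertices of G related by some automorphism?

No

Automorphisms preserve degree, but G has vertices of degree 1 and vertices of degree 2; no automorphism maps one to the other, so G is not vertex-transitive.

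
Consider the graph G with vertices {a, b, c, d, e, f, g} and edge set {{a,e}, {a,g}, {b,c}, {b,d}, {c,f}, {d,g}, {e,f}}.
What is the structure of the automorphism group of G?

D_7

Every vertex has degree 2 and the graph is connected, so G is the 7-cycle C_7. C_7 has 7 rotations and 7 reflections, so Aut(C_7) ≅ D_7 of order 14.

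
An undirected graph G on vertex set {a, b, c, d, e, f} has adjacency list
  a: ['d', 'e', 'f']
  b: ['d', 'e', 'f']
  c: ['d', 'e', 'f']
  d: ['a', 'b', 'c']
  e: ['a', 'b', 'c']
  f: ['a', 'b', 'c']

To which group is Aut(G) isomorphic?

G is 3-regular and bipartite with parts {d, e, f} and {a, b, c} (each part is independent and every cross-pair is an edge), so G = K_{3,3}. Aut(K_{3,3}) is the wreath product S_3 ≀ Z_2: permute within each part, then optionally swap the parts; |Aut| = 2·(3!)² = 72.

(S_3 × S_3) ⋊ Z_2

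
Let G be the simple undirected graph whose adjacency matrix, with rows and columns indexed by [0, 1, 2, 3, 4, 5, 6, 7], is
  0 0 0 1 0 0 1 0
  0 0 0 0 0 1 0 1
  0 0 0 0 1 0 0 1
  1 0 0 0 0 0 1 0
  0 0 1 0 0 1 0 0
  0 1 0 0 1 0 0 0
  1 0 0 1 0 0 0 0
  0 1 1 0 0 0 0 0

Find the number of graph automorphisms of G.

G has two connected components, {1, 2, 4, 5, 7} and {0, 3, 6}; each is 2-regular, so G = C_5 ⊔ C_3. No automorphism exchanges components of different sizes, hence Aut(G) is the direct product D_5 × D_3, order 60.

60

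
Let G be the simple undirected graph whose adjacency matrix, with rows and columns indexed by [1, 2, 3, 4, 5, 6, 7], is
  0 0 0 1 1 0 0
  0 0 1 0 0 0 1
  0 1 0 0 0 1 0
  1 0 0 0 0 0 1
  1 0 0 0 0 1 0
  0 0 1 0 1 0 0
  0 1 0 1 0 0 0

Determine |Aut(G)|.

G is 2-regular and connected on 7 vertices, i.e. the cycle C_7. C_7 has 7 rotations and 7 reflections, so Aut(C_7) ≅ D_7 of order 14.

14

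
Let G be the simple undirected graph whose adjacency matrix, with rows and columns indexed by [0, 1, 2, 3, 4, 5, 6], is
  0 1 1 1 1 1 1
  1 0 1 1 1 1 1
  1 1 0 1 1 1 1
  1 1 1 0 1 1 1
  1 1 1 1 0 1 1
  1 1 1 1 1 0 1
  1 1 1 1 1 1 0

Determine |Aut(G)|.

All 7 vertices are pairwise adjacent: G = K_7. Every bijection on the vertex set is an automorphism of K_7; hence Aut(K_7) ≅ S_7, order 5040.

5040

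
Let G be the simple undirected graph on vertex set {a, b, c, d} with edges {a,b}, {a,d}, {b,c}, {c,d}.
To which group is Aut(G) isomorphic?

S_2 ≀ Z_2

G is 2-regular and bipartite with parts {a, c} and {b, d} (each part is independent and every cross-pair is an edge), so G = K_{2,2}. Each part can be permuted independently (S_2 × S_2) and the two equal-size parts can also be swapped, giving (S_2 × S_2) ⋊ Z_2 of order 2·(2!)² = 8.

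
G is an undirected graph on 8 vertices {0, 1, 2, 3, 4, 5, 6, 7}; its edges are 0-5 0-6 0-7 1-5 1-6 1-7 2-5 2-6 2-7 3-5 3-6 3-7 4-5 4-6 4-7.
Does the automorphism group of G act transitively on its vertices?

Automorphisms preserve degree, but G has vertices of degree 3 and vertices of degree 5; no automorphism maps one to the other, so G is not vertex-transitive.

No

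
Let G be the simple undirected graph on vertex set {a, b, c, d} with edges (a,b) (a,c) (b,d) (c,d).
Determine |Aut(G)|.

8

G is 2-regular and bipartite on 2^2 = 4 vertices with girth 4; it is the hypercube graph Q_2. The symmetry group of the 2-cube is the hyperoctahedral group B_2 = Z_2 ≀ S_2, of order 2^2·2! = 8.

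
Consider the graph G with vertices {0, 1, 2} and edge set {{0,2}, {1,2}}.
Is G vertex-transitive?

No

Vertex 2 is the only vertex of degree 2, so every automorphism fixes it; G is not vertex-transitive.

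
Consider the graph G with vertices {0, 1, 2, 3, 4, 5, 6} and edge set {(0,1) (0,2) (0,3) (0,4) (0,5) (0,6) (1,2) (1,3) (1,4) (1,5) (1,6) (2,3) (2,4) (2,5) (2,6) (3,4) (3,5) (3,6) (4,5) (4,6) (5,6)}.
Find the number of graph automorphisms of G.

Every vertex has degree 6, so G is the complete graph K_7. Any permutation of the 7 vertices preserves K_7, so Aut(K_7) = S_7 of order 7! = 5040.

5040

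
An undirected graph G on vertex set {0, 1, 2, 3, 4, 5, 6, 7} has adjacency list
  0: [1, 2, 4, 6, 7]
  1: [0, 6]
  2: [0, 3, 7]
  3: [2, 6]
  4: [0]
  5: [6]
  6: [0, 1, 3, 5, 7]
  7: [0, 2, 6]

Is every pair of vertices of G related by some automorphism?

Automorphisms preserve degree, but G has vertices of degree 1 and vertices of degree 5; no automorphism maps one to the other, so G is not vertex-transitive.

No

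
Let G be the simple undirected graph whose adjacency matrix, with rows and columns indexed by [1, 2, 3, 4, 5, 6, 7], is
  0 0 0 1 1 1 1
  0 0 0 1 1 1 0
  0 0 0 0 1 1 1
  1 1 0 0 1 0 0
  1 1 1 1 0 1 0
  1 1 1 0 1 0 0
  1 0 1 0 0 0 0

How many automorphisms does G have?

1

The degree sequence is [4, 3, 3, 3, 5, 4, 2]. Checking the degree-preserving permutations of the vertex set shows that none except the identity preserves every edge, so Aut(G) is trivial.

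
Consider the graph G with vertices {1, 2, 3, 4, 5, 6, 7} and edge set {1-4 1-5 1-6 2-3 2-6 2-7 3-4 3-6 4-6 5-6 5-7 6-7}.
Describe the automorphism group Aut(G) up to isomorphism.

D_6

Vertex 6 is the unique vertex of degree 6; the remaining 6 vertices each have degree 3 and induce a cycle, so G is the wheel on 7 vertices with hub 6. With the hub fixed, the remaining symmetry is that of the rim cycle C_6, giving the dihedral group D_6.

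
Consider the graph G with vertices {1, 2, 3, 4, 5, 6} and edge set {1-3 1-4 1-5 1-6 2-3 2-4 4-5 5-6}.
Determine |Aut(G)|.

The degree sequence is [4, 2, 2, 3, 3, 2]. Checking the degree-preserving permutations of the vertex set shows that none except the identity preserves every edge, so Aut(G) is trivial.

1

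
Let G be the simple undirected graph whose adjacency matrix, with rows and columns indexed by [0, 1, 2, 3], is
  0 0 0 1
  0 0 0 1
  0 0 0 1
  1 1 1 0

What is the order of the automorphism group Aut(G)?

Vertex 3 has degree 3 and every other vertex has degree 1, so G is the star K_{1,3} with centre 3. The 3 leaves are pairwise interchangeable while the centre is fixed, giving Aut(G) = S_3.

6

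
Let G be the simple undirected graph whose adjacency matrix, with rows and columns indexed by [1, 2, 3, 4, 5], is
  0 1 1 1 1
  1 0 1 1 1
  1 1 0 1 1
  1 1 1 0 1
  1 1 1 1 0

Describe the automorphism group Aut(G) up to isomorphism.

All 5 vertices are pairwise adjacent: G = K_5. Every bijection on the vertex set is an automorphism of K_5; hence Aut(K_5) ≅ S_5, order 120.

the symmetric group on 5 letters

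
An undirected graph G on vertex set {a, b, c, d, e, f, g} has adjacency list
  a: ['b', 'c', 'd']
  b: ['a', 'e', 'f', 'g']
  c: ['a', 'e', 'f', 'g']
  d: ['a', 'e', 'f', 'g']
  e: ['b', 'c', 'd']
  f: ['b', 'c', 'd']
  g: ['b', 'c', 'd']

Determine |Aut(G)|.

144

The vertices split by degree into {b, c, d} (degree 4) and {a, e, f, g} (degree 3); every edge runs between the two parts, so G is the complete bipartite graph K_{3,4}. Automorphisms preserve the bipartition setwise (since the parts differ in size) and act as S_4 × S_3 within it; |Aut| = 144.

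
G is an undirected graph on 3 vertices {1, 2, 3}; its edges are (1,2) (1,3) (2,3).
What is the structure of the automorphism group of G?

S_3

Every vertex has degree 2, so G is the complete graph K_3. Any permutation of the 3 vertices preserves K_3, so Aut(K_3) = S_3 of order 3! = 6.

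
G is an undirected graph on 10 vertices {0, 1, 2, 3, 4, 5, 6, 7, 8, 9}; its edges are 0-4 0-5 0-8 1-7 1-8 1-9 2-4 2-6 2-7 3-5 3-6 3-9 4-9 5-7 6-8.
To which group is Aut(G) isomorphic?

S_5

G is 3-regular on 10 vertices with no triangles and no 4-cycles (girth 5): this is the Petersen graph. It is a classical fact that the Petersen graph has automorphism group S_5 (order 120), arising from its description as the Kneser graph K(5,2).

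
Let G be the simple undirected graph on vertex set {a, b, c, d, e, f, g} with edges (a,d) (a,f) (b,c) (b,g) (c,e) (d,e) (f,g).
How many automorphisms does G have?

14

G is 2-regular and connected on 7 vertices, i.e. the cycle C_7. The automorphisms of the 7-cycle are exactly the symmetries of a regular 7-gon: the dihedral group D_7, |D_7| = 14.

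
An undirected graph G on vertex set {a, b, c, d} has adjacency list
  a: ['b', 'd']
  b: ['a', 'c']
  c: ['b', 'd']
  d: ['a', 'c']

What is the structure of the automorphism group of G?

the hyperoctahedral group B_2

G is 2-regular and bipartite on 2^2 = 4 vertices with girth 4; it is the hypercube graph Q_2. Aut(Q_2) consists of the signed permutations of the 2 coordinate axes: 2! permutations times 2^2 sign flips, so |Aut| = 2^2·2! = 8.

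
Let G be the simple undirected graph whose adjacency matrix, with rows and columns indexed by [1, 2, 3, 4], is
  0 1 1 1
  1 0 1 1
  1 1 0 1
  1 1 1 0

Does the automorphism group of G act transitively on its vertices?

All 4 vertices are pairwise adjacent: G = K_4. Every bijection on the vertex set is an automorphism of K_4; hence Aut(K_4) ≅ S_4, order 24. This group acts transitively on the 4 vertices.

Yes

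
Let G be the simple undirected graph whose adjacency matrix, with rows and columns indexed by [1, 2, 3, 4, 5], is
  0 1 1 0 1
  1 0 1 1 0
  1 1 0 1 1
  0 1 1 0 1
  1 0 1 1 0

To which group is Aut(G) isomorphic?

the dihedral group of order 8

Vertex 3 is the unique vertex of degree 4; the remaining 4 vertices each have degree 3 and induce a cycle, so G is the wheel on 5 vertices with hub 3. With the hub fixed, the remaining symmetry is that of the rim cycle C_4, giving the dihedral group D_4.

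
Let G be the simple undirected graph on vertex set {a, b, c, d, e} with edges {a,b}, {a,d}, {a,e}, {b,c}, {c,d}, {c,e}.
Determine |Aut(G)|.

12

The vertices split by degree into {a, c} (degree 3) and {b, d, e} (degree 2); every edge runs between the two parts, so G is the complete bipartite graph K_{2,3}. The parts have unequal sizes, so no automorphism swaps them; each part is permuted independently, giving S_3 × S_2 of order 3!·2! = 12.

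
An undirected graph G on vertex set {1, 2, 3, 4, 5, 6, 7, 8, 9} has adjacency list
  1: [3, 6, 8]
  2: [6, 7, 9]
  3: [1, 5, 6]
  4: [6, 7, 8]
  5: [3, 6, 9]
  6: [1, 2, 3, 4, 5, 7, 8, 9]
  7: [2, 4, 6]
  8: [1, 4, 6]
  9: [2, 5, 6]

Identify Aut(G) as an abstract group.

the dihedral group of order 16

Vertex 6 is the unique vertex of degree 8; the remaining 8 vertices each have degree 3 and induce a cycle, so G is the wheel on 9 vertices with hub 6. With the hub fixed, the remaining symmetry is that of the rim cycle C_8, giving the dihedral group D_8.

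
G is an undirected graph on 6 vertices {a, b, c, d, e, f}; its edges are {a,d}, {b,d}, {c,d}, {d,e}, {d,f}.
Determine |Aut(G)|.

120

Vertex d has degree 5 and every other vertex has degree 1, so G is the star K_{1,5} with centre d. Any automorphism fixes the centre and permutes the 5 leaves freely, so Aut(G) ≅ S_5 of order 5! = 120.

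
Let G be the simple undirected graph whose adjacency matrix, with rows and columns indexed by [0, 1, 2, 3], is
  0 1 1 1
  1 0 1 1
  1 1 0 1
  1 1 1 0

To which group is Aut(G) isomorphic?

the symmetric group on 4 letters

Every vertex has degree 3, so G is the complete graph K_4. Every bijection on the vertex set is an automorphism of K_4; hence Aut(K_4) ≅ S_4, order 24.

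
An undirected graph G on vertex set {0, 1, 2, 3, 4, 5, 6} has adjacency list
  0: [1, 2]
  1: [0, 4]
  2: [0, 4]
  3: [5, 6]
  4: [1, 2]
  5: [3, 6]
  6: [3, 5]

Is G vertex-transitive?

G has two connected components, {0, 1, 2, 4} and {3, 5, 6}; each is 2-regular, so G = C_4 ⊔ C_3. The orbit of 0 under Aut(G) is {0, 1, 2, 4}, which does not contain 3, so G is not vertex-transitive.

No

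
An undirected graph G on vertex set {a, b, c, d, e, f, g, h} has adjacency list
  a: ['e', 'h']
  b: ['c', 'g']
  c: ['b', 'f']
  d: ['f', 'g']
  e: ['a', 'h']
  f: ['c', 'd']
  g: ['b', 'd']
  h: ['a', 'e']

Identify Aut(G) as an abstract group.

G has two connected components, {b, c, d, f, g} and {a, e, h}; each is 2-regular, so G = C_5 ⊔ C_3. The components are non-isomorphic (different sizes), so Aut(G) = Aut(C_5) × Aut(C_3) = D_5 × D_3 of order 10·6 = 60.

D_5 × D_3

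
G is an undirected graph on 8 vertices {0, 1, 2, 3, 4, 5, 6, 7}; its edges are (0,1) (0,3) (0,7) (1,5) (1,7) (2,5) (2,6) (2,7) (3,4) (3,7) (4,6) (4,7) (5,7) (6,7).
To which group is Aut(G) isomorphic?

Vertex 7 is the unique vertex of degree 7; the remaining 7 vertices each have degree 3 and induce a cycle, so G is the wheel on 8 vertices with hub 7. Every automorphism fixes the hub and acts on the rim 7-cycle, so Aut(G) ≅ Aut(C_7) = D_7 of order 14.

D_7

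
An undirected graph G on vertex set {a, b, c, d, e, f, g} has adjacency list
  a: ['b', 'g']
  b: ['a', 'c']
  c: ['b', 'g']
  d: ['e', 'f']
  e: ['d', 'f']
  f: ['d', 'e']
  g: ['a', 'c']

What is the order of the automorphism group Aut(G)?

48

G has two connected components, {a, b, c, g} and {d, e, f}; each is 2-regular, so G = C_4 ⊔ C_3. No automorphism exchanges components of different sizes, hence Aut(G) is the direct product D_3 × D_4, order 48.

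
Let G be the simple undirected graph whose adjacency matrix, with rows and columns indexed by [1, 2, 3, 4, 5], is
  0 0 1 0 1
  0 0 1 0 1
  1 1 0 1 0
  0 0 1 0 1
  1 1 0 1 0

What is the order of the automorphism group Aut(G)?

The vertices split by degree into {3, 5} (degree 3) and {1, 2, 4} (degree 2); every edge runs between the two parts, so G is the complete bipartite graph K_{2,3}. The parts have unequal sizes, so no automorphism swaps them; each part is permuted independently, giving S_3 × S_2 of order 3!·2! = 12.

12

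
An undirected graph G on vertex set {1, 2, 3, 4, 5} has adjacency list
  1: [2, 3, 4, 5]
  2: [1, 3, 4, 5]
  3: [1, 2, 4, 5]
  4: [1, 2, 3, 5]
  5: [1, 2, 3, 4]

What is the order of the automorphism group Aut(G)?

Every vertex has degree 4, so G is the complete graph K_5. Any permutation of the 5 vertices preserves K_5, so Aut(K_5) = S_5 of order 5! = 120.

120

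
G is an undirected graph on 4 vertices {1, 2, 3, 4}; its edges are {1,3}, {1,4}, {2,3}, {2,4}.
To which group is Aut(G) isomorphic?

G is 2-regular and bipartite on 2^2 = 4 vertices with girth 4; it is the hypercube graph Q_2. Aut(Q_2) consists of the signed permutations of the 2 coordinate axes: 2! permutations times 2^2 sign flips, so |Aut| = 2^2·2! = 8.

D_4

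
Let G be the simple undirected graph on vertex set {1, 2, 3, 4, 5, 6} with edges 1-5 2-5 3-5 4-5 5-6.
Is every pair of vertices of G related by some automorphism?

Vertex 5 is the only vertex of degree 5, so every automorphism fixes it; G is not vertex-transitive.

No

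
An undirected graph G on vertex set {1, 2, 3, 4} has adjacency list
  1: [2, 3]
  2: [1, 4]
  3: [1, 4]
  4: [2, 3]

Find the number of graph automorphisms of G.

Every vertex has degree 2 and the graph is connected, so G is the 4-cycle C_4. The automorphisms of the 4-cycle are exactly the symmetries of a regular 4-gon: the dihedral group D_4, |D_4| = 8.

8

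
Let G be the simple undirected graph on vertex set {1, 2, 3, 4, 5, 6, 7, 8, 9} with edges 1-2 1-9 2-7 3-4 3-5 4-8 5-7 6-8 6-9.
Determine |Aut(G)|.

Every vertex has degree 2 and the graph is connected, so G is the 9-cycle C_9. C_9 has 9 rotations and 9 reflections, so Aut(C_9) ≅ D_9 of order 18.

18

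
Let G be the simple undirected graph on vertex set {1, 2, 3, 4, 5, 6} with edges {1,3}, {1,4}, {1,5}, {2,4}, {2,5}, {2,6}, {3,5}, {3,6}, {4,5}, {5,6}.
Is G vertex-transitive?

No

Vertex 5 is the only vertex of degree 5, so every automorphism fixes it; G is not vertex-transitive.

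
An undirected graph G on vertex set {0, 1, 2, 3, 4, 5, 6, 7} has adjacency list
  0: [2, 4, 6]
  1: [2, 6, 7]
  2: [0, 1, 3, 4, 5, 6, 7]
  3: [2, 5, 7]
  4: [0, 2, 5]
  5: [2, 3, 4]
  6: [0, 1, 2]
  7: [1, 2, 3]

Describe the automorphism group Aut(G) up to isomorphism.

the dihedral group of order 14

Vertex 2 is the unique vertex of degree 7; the remaining 7 vertices each have degree 3 and induce a cycle, so G is the wheel on 8 vertices with hub 2. Every automorphism fixes the hub and acts on the rim 7-cycle, so Aut(G) ≅ Aut(C_7) = D_7 of order 14.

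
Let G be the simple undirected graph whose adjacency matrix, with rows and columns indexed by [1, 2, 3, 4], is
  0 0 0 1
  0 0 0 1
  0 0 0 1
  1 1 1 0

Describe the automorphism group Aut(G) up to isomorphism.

S_3

Vertex 4 has degree 3 and every other vertex has degree 1, so G is the star K_{1,3} with centre 4. Any automorphism fixes the centre and permutes the 3 leaves freely, so Aut(G) ≅ S_3 of order 3! = 6.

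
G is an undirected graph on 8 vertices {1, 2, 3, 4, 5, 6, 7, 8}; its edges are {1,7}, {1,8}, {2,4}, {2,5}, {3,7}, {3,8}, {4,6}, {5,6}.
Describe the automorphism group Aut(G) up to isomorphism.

D_4 ≀ Z_2

G has two connected components, {2, 4, 5, 6} and {1, 3, 7, 8}; each is 2-regular, so G = C_4 ⊔ C_4. Aut of a disjoint union of two copies of C_4 is the wreath product D_4 ≀ Z_2, of order 2·8² = 128.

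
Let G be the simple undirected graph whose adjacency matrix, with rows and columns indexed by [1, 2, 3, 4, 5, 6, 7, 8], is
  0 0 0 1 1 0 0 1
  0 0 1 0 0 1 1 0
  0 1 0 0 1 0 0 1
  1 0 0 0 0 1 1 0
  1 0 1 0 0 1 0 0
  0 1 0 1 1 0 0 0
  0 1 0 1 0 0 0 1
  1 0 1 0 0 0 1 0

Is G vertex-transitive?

Yes

G is 3-regular and bipartite on 2^3 = 8 vertices with girth 4; it is the hypercube graph Q_3. Aut(Q_3) consists of the signed permutations of the 3 coordinate axes: 3! permutations times 2^3 sign flips, so |Aut| = 2^3·3! = 48. This group acts transitively on the 8 vertices.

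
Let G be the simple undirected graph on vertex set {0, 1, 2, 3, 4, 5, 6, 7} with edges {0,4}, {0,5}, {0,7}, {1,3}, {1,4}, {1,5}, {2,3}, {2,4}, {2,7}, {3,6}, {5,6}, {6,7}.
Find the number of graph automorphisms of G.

48

G is 3-regular and bipartite on 2^3 = 8 vertices with girth 4; it is the hypercube graph Q_3. The symmetry group of the 3-cube is the hyperoctahedral group B_3 = Z_2 ≀ S_3, of order 2^3·3! = 48.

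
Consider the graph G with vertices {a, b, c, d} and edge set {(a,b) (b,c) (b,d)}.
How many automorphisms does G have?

6

Vertex b has degree 3 and every other vertex has degree 1, so G is the star K_{1,3} with centre b. The 3 leaves are pairwise interchangeable while the centre is fixed, giving Aut(G) = S_3.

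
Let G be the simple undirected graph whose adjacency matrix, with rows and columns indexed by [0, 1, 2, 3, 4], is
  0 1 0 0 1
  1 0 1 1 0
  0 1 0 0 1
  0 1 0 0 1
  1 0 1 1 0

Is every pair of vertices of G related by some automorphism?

Automorphisms preserve degree, but G has vertices of degree 2 and vertices of degree 3; no automorphism maps one to the other, so G is not vertex-transitive.

No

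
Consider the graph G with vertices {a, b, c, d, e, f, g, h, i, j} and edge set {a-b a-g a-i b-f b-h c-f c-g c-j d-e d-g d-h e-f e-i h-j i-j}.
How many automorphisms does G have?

120

G is 3-regular on 10 vertices with no triangles and no 4-cycles (girth 5): this is the Petersen graph. Viewing the Petersen graph as the Kneser graph K(5,2) — vertices are 2-subsets of {1,…,5}, edges join disjoint pairs — its automorphisms are exactly the permutations of the 5-element set, so Aut ≅ S_5 of order 120.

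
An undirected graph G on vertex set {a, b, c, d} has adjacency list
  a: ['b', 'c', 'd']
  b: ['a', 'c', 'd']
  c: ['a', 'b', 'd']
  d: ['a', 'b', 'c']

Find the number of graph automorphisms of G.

24

All 4 vertices are pairwise adjacent: G = K_4. Every bijection on the vertex set is an automorphism of K_4; hence Aut(K_4) ≅ S_4, order 24.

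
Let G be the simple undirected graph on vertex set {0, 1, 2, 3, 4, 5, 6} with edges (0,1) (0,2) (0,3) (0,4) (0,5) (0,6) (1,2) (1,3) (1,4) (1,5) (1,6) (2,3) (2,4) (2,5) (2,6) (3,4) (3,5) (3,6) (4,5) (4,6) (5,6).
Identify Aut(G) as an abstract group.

All 7 vertices are pairwise adjacent: G = K_7. Any permutation of the 7 vertices preserves K_7, so Aut(K_7) = S_7 of order 7! = 5040.

the symmetric group on 7 letters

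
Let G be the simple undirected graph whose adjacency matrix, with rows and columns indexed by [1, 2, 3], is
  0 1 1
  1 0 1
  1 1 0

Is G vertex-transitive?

Yes

All 3 vertices are pairwise adjacent: G = K_3. Any permutation of the 3 vertices preserves K_3, so Aut(K_3) = S_3 of order 3! = 6. This group acts transitively on the 3 vertices.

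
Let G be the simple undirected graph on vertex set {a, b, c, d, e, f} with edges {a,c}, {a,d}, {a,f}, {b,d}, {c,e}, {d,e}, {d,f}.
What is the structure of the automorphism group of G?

{e}

Degrees alone do not determine every vertex (e.g. c and e both have degree 2), but their neighbour-degree multisets differ: N(c) has degrees [2, 3] while N(e) has degrees [2, 4]. Repeating this refinement separates all vertices, so the only automorphism is the identity.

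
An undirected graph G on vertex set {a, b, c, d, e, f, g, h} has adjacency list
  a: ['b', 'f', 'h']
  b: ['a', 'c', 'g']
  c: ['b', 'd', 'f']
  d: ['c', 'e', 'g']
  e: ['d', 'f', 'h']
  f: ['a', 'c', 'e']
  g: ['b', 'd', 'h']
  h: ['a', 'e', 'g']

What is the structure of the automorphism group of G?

G is 3-regular and bipartite on 2^3 = 8 vertices with girth 4; it is the hypercube graph Q_3. The symmetry group of the 3-cube is the hyperoctahedral group B_3 = Z_2 ≀ S_3, of order 2^3·3! = 48.

Z_2^3 ⋊ S_3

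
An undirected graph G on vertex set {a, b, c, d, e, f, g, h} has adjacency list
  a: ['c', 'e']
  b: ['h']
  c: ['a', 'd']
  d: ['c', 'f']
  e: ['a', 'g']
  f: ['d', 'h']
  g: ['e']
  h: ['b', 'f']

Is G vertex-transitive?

No

Automorphisms preserve degree, but G has vertices of degree 1 and vertices of degree 2; no automorphism maps one to the other, so G is not vertex-transitive.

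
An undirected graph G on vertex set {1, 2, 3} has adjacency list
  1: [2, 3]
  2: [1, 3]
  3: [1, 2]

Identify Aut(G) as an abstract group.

S_3

Every vertex has degree 2, so G is the complete graph K_3. Any permutation of the 3 vertices preserves K_3, so Aut(K_3) = S_3 of order 3! = 6.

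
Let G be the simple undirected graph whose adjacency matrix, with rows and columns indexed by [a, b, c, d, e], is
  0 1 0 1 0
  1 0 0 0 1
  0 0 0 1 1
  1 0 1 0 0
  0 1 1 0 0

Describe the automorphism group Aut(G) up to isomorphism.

the dihedral group of order 10

Every vertex has degree 2 and the graph is connected, so G is the 5-cycle C_5. C_5 has 5 rotations and 5 reflections, so Aut(C_5) ≅ D_5 of order 10.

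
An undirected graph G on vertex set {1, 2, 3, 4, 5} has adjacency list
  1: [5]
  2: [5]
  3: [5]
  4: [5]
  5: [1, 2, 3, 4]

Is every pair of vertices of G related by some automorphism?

Vertex 5 is the only vertex of degree 4, so every automorphism fixes it; G is not vertex-transitive.

No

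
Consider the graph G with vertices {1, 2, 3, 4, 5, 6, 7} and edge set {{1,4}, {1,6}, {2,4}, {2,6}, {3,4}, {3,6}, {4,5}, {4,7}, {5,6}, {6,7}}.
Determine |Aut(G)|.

240

The vertices split by degree into {4, 6} (degree 5) and {1, 2, 3, 5, 7} (degree 2); every edge runs between the two parts, so G is the complete bipartite graph K_{2,5}. Automorphisms preserve the bipartition setwise (since the parts differ in size) and act as S_2 × S_5 within it; |Aut| = 240.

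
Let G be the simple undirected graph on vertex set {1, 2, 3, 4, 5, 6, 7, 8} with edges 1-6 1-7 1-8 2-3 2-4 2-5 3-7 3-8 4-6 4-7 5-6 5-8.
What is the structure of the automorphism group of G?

G is 3-regular and bipartite on 2^3 = 8 vertices with girth 4; it is the hypercube graph Q_3. Aut(Q_3) consists of the signed permutations of the 3 coordinate axes: 3! permutations times 2^3 sign flips, so |Aut| = 2^3·3! = 48.

Z_2^3 ⋊ S_3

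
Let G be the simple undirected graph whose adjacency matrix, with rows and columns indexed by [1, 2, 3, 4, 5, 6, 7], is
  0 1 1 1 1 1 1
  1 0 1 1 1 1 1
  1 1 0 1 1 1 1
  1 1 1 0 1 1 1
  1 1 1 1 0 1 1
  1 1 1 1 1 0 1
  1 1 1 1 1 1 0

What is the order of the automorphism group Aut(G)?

5040

Every vertex has degree 6, so G is the complete graph K_7. Every bijection on the vertex set is an automorphism of K_7; hence Aut(K_7) ≅ S_7, order 5040.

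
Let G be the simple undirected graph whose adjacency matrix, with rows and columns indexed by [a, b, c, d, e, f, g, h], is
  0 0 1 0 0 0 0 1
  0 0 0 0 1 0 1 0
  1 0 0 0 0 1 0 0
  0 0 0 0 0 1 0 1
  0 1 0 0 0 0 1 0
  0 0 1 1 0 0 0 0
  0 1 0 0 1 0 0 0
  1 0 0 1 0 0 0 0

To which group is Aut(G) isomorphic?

G has two connected components, {a, c, d, f, h} and {b, e, g}; each is 2-regular, so G = C_5 ⊔ C_3. The components are non-isomorphic (different sizes), so Aut(G) = Aut(C_5) × Aut(C_3) = D_5 × D_3 of order 10·6 = 60.

D_5 × D_3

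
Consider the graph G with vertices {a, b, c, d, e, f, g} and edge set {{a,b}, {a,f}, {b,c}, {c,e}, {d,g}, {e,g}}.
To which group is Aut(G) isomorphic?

C_2

The degree sequence is [2, 2, 2, 1, 2, 1, 2]; the two degree-1 vertices d and f are the ends of a path, so G = P_7. A path has exactly one nontrivial symmetry — reversal — giving Aut(G) of order 2.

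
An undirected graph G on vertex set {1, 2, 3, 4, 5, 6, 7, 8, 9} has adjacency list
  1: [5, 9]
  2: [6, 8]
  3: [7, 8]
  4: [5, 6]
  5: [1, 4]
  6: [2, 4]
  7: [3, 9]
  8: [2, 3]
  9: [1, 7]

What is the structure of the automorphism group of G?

the dihedral group of order 18

G is 2-regular and connected on 9 vertices, i.e. the cycle C_9. C_9 has 9 rotations and 9 reflections, so Aut(C_9) ≅ D_9 of order 18.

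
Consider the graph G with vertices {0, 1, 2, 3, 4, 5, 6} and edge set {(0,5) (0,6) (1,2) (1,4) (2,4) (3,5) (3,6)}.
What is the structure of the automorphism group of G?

D_4 × D_3

G has two connected components, {0, 3, 5, 6} and {1, 2, 4}; each is 2-regular, so G = C_4 ⊔ C_3. The components are non-isomorphic (different sizes), so Aut(G) = Aut(C_4) × Aut(C_3) = D_4 × D_3 of order 8·6 = 48.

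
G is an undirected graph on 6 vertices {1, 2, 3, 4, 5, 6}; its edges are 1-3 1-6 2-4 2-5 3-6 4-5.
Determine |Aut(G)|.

72

G has two connected components, {1, 3, 6} and {2, 4, 5}; each is 2-regular, so G = C_3 ⊔ C_3. With two isomorphic components, Aut(G) = Aut(C_3) ≀ S_2 = (D_3 × D_3) ⋊ Z_2: permute each cycle by D_3, then optionally swap the two cycles. Order 2·(2·3)² = 72.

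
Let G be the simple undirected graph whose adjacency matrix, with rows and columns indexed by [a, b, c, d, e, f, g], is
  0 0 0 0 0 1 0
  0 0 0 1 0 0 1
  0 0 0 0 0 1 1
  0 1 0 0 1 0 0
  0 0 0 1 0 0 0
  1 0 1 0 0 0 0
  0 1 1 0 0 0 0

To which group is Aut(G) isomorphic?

Z_2

The degree sequence is [1, 2, 2, 2, 1, 2, 2]; the two degree-1 vertices a and e are the ends of a path, so G = P_7. A path has exactly one nontrivial symmetry — reversal — giving Aut(G) of order 2.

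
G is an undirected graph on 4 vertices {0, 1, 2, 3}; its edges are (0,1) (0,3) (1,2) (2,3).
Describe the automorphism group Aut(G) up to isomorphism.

the dihedral group of order 8

G is 2-regular and bipartite on 2^2 = 4 vertices with girth 4; it is the hypercube graph Q_2. The symmetry group of the 2-cube is the hyperoctahedral group B_2 = Z_2 ≀ S_2, of order 2^2·2! = 8.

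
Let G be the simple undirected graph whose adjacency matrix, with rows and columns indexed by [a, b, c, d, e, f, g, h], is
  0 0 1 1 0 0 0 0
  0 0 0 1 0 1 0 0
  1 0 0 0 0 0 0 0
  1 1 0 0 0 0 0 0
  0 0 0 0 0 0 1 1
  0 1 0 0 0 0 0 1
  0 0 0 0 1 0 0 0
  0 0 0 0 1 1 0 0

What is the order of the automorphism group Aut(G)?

The degree sequence is [2, 2, 1, 2, 2, 2, 1, 2]; the two degree-1 vertices c and g are the ends of a path, so G = P_8. The only nontrivial automorphism of a path is the end-to-end reflection, so Aut(G) ≅ Z_2.

2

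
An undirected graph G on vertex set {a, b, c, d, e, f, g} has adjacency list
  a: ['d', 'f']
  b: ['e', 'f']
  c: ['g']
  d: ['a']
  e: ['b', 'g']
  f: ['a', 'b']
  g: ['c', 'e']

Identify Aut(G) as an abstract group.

Z_2

The degree sequence is [2, 2, 1, 1, 2, 2, 2]; the two degree-1 vertices c and d are the ends of a path, so G = P_7. The only nontrivial automorphism of a path is the end-to-end reflection, so Aut(G) ≅ Z_2.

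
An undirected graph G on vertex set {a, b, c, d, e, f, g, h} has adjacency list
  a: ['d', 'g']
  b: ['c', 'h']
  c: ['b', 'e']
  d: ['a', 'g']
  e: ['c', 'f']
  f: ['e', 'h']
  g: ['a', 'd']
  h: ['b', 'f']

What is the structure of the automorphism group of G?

D_3 × D_5

G has two connected components, {b, c, e, f, h} and {a, d, g}; each is 2-regular, so G = C_5 ⊔ C_3. No automorphism exchanges components of different sizes, hence Aut(G) is the direct product D_3 × D_5, order 60.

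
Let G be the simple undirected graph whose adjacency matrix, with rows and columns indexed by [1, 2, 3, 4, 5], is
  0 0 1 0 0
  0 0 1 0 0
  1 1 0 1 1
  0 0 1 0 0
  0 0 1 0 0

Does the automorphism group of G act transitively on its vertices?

Vertex 3 is the only vertex of degree 4, so every automorphism fixes it; G is not vertex-transitive.

No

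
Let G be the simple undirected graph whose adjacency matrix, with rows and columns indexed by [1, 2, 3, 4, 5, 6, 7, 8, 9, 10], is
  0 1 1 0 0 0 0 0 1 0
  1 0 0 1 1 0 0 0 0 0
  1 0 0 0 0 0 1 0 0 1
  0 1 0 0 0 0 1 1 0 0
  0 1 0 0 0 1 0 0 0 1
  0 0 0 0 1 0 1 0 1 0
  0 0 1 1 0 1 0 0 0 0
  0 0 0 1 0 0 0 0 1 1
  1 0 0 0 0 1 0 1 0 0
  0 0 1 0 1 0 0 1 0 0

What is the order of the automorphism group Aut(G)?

G is 3-regular on 10 vertices with no triangles and no 4-cycles (girth 5): this is the Petersen graph. Viewing the Petersen graph as the Kneser graph K(5,2) — vertices are 2-subsets of {1,…,5}, edges join disjoint pairs — its automorphisms are exactly the permutations of the 5-element set, so Aut ≅ S_5 of order 120.

120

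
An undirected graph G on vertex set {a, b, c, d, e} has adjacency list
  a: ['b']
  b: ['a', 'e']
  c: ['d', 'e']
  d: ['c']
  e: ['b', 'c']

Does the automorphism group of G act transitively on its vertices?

No

Automorphisms preserve degree, but G has vertices of degree 1 and vertices of degree 2; no automorphism maps one to the other, so G is not vertex-transitive.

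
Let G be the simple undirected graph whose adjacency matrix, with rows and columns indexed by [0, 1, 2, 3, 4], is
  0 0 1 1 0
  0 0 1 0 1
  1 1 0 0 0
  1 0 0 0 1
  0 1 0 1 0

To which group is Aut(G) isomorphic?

the dihedral group of order 10

Every vertex has degree 2 and the graph is connected, so G is the 5-cycle C_5. C_5 has 5 rotations and 5 reflections, so Aut(C_5) ≅ D_5 of order 10.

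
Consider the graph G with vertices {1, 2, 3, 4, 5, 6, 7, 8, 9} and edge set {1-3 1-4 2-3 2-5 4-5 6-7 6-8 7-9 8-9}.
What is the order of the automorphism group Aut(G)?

G has two connected components, {1, 2, 3, 4, 5} and {6, 7, 8, 9}; each is 2-regular, so G = C_5 ⊔ C_4. The components are non-isomorphic (different sizes), so Aut(G) = Aut(C_4) × Aut(C_5) = D_4 × D_5 of order 8·10 = 80.

80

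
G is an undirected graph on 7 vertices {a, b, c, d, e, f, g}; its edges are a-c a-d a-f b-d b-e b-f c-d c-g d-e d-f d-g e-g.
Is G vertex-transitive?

No

Vertex d is the only vertex of degree 6, so every automorphism fixes it; G is not vertex-transitive.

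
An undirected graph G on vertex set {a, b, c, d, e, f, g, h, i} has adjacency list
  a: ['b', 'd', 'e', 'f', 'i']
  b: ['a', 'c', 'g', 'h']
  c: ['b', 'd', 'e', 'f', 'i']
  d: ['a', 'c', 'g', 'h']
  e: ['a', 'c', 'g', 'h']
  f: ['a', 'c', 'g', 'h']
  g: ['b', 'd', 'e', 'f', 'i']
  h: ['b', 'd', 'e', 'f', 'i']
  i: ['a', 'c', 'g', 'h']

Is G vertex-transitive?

No

Automorphisms preserve degree, but G has vertices of degree 4 and vertices of degree 5; no automorphism maps one to the other, so G is not vertex-transitive.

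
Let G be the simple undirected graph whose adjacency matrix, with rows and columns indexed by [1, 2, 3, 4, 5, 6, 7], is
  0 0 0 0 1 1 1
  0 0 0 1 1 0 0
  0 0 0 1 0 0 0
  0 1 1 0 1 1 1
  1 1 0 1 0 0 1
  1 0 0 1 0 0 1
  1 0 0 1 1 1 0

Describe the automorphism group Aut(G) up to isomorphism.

{e}

Degrees alone do not determine every vertex (e.g. 1 and 6 both have degree 3), but their neighbour-degree multisets differ: N(1) has degrees [3, 4, 4] while N(6) has degrees [3, 4, 5]. Repeating this refinement separates all vertices, so the only automorphism is the identity.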